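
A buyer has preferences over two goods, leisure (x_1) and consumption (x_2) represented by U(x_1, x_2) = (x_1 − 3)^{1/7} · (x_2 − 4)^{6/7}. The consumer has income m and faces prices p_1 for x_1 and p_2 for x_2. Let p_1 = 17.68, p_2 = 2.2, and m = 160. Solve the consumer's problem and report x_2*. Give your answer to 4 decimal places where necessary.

This is Cobb-Douglas in (x_1−3, x_2−4): tangency gives 1/7·p_2·(x_2−4) = 6/7·p_1·(x_1−3).
After buying the subsistence bundle (3, 4), a share 1/7 of the remaining income goes to x_1: x_1* = 3 + 1/7·(m − 3p_1 − 4p_2)/p_1.
Discretionary income = 160 − 3·17.68 − 4·2.2 = 98.16; x_2* = 4 + 6/7·98.16/2.2 = 42.2442.

x_2* = 42.2442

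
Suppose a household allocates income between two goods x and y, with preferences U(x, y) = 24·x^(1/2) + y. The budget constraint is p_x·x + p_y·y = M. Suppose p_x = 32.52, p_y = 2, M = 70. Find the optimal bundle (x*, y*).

x* = 0.5447, y* = 26.1439

Plugging in: x* = (12·2/32.52)² = 0.5447, y* = 26.1439.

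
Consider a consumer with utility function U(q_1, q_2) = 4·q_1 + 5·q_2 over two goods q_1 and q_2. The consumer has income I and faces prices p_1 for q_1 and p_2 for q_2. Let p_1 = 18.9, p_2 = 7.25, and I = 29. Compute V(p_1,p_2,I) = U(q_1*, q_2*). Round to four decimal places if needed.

Linear utility — the consumer picks whichever good has higher MU/price: 4/18.9 = 0.2116 vs 5/7.25 = 0.6897.
q_2 gives more utility per dollar, so spend all income on q_2: q_2* = I/p_2, q_1* = 0.
Numerically: q_1* = 0, q_2* = 4.
Utility at the optimum: U(0, 4) = 20.

V = 20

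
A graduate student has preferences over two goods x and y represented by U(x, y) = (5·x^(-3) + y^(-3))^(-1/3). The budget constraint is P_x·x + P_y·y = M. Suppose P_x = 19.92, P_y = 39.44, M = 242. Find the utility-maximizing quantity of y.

y* = 3.2364

MRS = MU_x/MU_y = 5·(y/x)^(4). Set equal to P_x/P_y.
Hence y/x = ((1/5)·P_x/P_y)^(1/(4)), i.e. raised to the 0.25 power.
With the ratio pinned down, the budget gives x* = M/(P_x + P_y·(y/x)) and y* = (y/x)·x*.
Numerically y/x = 0.563762, so x* = 242/(19.92 + 39.44·0.563762) = 5.7408 and y* = 0.563762·5.7408 = 3.2364.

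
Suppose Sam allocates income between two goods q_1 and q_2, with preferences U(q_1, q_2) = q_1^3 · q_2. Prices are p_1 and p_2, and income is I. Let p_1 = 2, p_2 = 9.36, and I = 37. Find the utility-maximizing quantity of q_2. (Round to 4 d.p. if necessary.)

Demand: q_1*(p_1,p_2,I) = 0.75·I/p_1 and q_2* = 0.25·I/p_2.
At p_1=2, p_2=9.36, I=37: q_2* = 0.25·37/9.36 = 0.9882.

q_2* = 0.9882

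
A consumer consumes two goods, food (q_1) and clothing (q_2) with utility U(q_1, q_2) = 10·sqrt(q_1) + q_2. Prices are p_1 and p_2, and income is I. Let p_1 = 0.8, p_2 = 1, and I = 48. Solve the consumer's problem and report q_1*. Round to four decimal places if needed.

q_1* = 39.0625

MU_q_1 = 5/√q_1, MU_q_2 = 1. Tangency: 5/√q_1 = p_1/p_2.
Solve: √q_1 = 5·p_2/p_1, so q_1*(p_1,p_2) = (5·p_2/p_1)², and q_2* = (I − p_1·q_1*)/p_2.
Plugging in: q_1* = (5·1/0.8)² = 39.0625.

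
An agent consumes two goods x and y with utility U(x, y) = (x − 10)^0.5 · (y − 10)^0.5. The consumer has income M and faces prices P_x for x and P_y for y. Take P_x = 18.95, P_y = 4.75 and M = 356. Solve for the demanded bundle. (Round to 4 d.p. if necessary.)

x* = 13.1398, y* = 22.5263

Let x' = x−10, y' = y−10. MRS = y'/x' = P_x/P_y.
Substituting into the budget: x* = 10 + 0.5·(M − 10·P_x − 10·P_y)/P_x, and y* = 10 + 0.5·(…)/P_y.
Discretionary income = 356 − 10·18.95 − 10·4.75 = 119; x* = 10 + 0.5·119/18.95 = 13.1398; y* = 10 + 0.5·119/4.75 = 22.5263.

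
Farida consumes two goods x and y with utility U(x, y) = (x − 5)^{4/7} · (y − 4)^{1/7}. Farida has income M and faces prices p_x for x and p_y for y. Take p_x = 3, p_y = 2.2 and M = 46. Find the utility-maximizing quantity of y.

y* = 6.0182

Let x' = x−5, y' = y−4. MRS = 4·y'/x' = p_x/p_y.
After buying the subsistence bundle (5, 4), a share 0.8 of the remaining income goes to x: x* = 5 + 0.8·(M − 5p_x − 4p_y)/p_x.
Discretionary income = 46 − 5·3 − 4·2.2 = 22.2; y* = 4 + 0.2·22.2/2.2 = 6.0182.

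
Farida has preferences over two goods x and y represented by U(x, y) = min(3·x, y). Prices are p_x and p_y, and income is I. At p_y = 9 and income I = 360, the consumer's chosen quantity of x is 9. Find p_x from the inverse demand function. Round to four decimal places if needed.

With perfect complements, no substitution: consume in ratio x:y = 1:3.
Budget: p_x·x + p_y·3·x = I, so (p_x + 3·p_y)·x = I.
Demand: x*(p_x,p_y,I) = I/(p_x + 3·p_y), y* = 3·I/(p_x + 3·p_y).
Set x* = 9 in the demand function and solve for p_x: p_x = 13.

p_x = 13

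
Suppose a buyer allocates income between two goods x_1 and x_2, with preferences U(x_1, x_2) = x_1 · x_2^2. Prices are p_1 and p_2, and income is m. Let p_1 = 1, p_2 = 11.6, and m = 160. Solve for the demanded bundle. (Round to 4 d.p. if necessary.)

x_1* = 53.3333, x_2* = 9.1954

MU_x_1/MU_x_2 = (x_2)/(2·x_1); tangency sets this equal to p_1/p_2.
So p_2·x_2 = 2·p_1·x_1; combined with the budget, a share 1/3 of income goes to x_1.
Demand: x_1*(p_1,p_2,m) = 1/3·m/p_1 and x_2* = 2/3·m/p_2.
At p_1=1, p_2=11.6, m=160: x_1* = 1/3·160/1 = 53.3333, x_2* = 9.1954.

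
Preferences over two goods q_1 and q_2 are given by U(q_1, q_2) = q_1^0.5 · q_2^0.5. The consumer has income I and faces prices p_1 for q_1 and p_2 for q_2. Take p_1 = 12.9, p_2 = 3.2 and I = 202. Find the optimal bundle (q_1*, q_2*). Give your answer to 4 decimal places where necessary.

q_1* = 7.8295, q_2* = 31.5625

The MRS is q_2/q_1. Set MRS = p_1/p_2.
So 0.5·p_2·q_2 = 0.5·p_1·q_1; combined with the budget, a share 0.5 of income goes to q_1.
Demand: q_1*(p_1,p_2,I) = 0.5·I/p_1 and q_2* = 0.5·I/p_2.
At p_1=12.9, p_2=3.2, I=202: q_1* = 0.5·202/12.9 = 7.8295, q_2* = 31.5625.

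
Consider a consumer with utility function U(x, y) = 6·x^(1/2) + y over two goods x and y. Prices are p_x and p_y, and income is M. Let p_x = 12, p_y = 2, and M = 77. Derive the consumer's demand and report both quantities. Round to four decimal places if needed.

x* = 0.25, y* = 37

MU_x = 3/√x, MU_y = 1. Tangency: 3/√x = p_x/p_y.
Thus x* = (3·p_y/p_x)² — independent of M — with the rest of income spent on y.
Plugging in: x* = (3·2/12)² = 0.25, y* = 37.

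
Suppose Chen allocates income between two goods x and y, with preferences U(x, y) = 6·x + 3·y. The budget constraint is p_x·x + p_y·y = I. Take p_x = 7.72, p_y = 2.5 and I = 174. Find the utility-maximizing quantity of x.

x* = 0

Numerically: x* = 0, y* = 69.6.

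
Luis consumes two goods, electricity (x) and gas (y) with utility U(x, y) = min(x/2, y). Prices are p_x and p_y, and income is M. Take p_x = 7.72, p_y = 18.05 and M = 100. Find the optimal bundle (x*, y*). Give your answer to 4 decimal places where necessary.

With perfect complements, no substitution: consume in ratio x:y = 2:1.
Budget: p_x·x + p_y·(1/2)·x = M, so (2·p_x + p_y)·x = 2·M.
Demand: x*(p_x,p_y,M) = 2·M/(2·p_x + p_y), y* = M/(2·p_x + p_y).
Here 2·7.72 + 18.05 = 33.49, giving x* = 5.9719 and y* = 2.986.

x* = 5.9719, y* = 2.986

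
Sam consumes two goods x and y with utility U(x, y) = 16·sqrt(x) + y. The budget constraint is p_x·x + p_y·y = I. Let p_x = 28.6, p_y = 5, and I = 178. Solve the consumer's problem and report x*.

Utility is quasi-linear in y; the FOC for x is 8/√x = p_x/p_y.
Thus x* = (8·p_y/p_x)² — independent of I — with the rest of income spent on y.
Plugging in: x* = (8·5/28.6)² = 1.9561.

x* = 1.9561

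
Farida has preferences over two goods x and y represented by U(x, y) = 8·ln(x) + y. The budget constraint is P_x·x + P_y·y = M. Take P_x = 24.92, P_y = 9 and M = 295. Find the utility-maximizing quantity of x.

MU_x = 8/x, MU_y = 1. Tangency: 8/x = P_x/P_y.
So x*(P_x,P_y) = 8·P_y/P_x, independent of income; and y* = (M − 8·P_y)/P_y.
At the given prices: x* = 8·9/24.92 = 2.8892.

x* = 2.8892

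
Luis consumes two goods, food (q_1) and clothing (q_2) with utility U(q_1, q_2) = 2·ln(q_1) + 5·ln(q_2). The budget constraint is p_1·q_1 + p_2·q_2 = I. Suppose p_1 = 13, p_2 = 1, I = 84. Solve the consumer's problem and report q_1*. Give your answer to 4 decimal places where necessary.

q_1* = 1.8462

At p_1=13, p_2=1, I=84: q_1* = 2/7·84/13 = 1.8462.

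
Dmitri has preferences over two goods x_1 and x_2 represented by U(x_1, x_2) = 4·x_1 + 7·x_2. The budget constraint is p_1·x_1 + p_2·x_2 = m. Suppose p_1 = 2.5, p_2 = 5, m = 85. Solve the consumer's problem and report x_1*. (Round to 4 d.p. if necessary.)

Perfect substitutes: compare marginal utility per dollar. 4/p_1 vs 7/p_2 → 1.6 vs 1.4.
x_1 gives more utility per dollar, so spend all income on x_1: x_1* = m/p_1, x_2* = 0.
Numerically: x_1* = 34, x_2* = 0.

x_1* = 34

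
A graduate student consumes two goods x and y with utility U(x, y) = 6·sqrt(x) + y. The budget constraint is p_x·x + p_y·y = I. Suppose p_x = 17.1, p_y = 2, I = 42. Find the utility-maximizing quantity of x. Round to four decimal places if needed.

x* = 0.1231

Solve: √x = 3·p_y/p_x, so x*(p_x,p_y) = (3·p_y/p_x)², and y* = (I − p_x·x*)/p_y.
Plugging in: x* = (3·2/17.1)² = 0.1231.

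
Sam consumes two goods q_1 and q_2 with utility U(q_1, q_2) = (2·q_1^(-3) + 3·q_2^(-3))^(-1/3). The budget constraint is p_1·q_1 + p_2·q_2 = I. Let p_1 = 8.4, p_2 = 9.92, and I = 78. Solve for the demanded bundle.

q_1* = 4.1202, q_2* = 4.374

From the CES first-order condition, (2/3)·(q_2/q_1)^(4) = p_1/p_2.
Hence q_2/q_1 = ((3/2)·p_1/p_2)^(1/(4)), i.e. raised to the 0.25 power.
With the ratio pinned down, the budget gives q_1* = I/(p_1 + p_2·(q_2/q_1)) and q_2* = (q_2/q_1)·q_1*.
Numerically q_2/q_1 = 1.061609, so q_1* = 78/(8.4 + 9.92·1.061609) = 4.1202 and q_2* = 1.061609·4.1202 = 4.374.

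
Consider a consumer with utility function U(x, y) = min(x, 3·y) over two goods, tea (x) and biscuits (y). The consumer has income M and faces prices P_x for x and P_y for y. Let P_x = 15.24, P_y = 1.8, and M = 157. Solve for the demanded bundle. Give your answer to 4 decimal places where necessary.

Demand: x*(P_x,P_y,M) = 3·M/(3·P_x + P_y), y* = M/(3·P_x + P_y).
Here 3·15.24 + 1.8 = 47.52, giving x* = 9.9116 and y* = 3.3039.

x* = 9.9116, y* = 3.3039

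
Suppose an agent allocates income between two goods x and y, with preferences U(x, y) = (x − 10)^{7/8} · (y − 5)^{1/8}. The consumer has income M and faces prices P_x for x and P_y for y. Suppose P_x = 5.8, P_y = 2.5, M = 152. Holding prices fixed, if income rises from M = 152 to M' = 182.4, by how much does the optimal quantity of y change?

Δy* = 1.52

Substituting into the budget: x* = 10 + 0.875·(M − 10·P_x − 5·P_y)/P_x, and y* = 5 + 0.125·(…)/P_y.
Discretionary income = 152 − 10·5.8 − 5·2.5 = 81.5; y* = 5 + 0.125·81.5/2.5 = 9.075.
At M' = 182.4: y* = 10.595. Change: 10.595 − 9.075 = 1.52.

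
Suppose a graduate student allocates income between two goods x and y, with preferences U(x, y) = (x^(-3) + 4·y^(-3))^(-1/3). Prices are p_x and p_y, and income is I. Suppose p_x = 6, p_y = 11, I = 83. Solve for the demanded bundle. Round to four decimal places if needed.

From the CES first-order condition, (1/4)·(y/x)^(4) = p_x/p_y.
Hence y/x = (4·p_x/p_y)^(1/(4)), i.e. raised to the 0.25 power.
Substitute y = (y/x)·x into the budget: x* = I/(p_x + p_y·(y/x)).
Numerically y/x = 1.215359, so x* = 83/(6 + 11·1.215359) = 4.2852 and y* = 1.215359·4.2852 = 5.2081.

x* = 4.2852, y* = 5.2081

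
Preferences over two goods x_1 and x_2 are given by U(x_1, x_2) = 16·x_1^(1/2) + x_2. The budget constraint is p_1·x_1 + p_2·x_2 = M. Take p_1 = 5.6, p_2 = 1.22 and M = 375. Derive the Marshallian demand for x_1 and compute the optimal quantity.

x_1* = 3.0376

MU_x_1 = 8/√x_1, MU_x_2 = 1. Tangency: 8/√x_1 = p_1/p_2.
Thus x_1* = (8·p_2/p_1)² — independent of M — with the rest of income spent on x_2.
Plugging in: x_1* = (8·1.22/5.6)² = 3.0376.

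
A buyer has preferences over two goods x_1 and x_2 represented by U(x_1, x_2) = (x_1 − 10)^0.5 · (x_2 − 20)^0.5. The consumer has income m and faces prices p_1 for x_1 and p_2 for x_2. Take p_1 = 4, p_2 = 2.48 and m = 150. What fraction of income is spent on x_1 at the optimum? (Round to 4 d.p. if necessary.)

Let x_1' = x_1−10, x_2' = x_2−20. MRS = x_2'/x_1' = p_1/p_2.
After buying the subsistence bundle (10, 20), a share 0.5 of the remaining income goes to x_1: x_1* = 10 + 0.5·(m − 10p_1 − 20p_2)/p_1.
Discretionary income = 150 − 10·4 − 20·2.48 = 60.4; x_1* = 10 + 0.5·60.4/4 = 17.55; x_2* = 20 + 0.5·60.4/2.48 = 32.1774.
Expenditure on x_1: 4·17.55 = 70.2; share = 0.468.

share on x_1 = 0.468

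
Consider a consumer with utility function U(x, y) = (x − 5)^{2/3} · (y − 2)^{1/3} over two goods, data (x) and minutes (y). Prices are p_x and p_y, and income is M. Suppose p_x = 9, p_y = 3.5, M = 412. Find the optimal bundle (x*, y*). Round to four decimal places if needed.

MRS = 2·(y−2)/(x−5). Tangency with p_x/p_y gives y−2 = (1/2)·(p_x/p_y)·(x−5).
After buying the subsistence bundle (5, 2), a share 2/3 of the remaining income goes to x: x* = 5 + 2/3·(M − 5p_x − 2p_y)/p_x.
Discretionary income = 412 − 5·9 − 2·3.5 = 360; x* = 5 + 2/3·360/9 = 31.6667; y* = 2 + 1/3·360/3.5 = 36.2857.

x* = 31.6667, y* = 36.2857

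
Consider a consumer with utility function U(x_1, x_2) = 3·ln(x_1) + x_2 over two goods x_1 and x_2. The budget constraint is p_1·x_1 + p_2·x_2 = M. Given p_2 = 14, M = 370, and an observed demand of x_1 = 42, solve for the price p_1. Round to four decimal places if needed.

p_1 = 1

MU_x_1 = 3/x_1, MU_x_2 = 1. Tangency: 3/x_1 = p_1/p_2.
So x_1*(p_1,p_2) = 3·p_2/p_1, independent of income; and x_2* = (M − 3·p_2)/p_2.
Set x_1* = 42 in the demand function and solve for p_1: p_1 = 1.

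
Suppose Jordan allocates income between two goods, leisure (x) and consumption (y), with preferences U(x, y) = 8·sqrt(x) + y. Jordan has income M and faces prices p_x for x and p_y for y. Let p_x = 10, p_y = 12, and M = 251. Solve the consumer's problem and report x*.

Solve: √x = 4·p_y/p_x, so x*(p_x,p_y) = (4·p_y/p_x)², and y* = (M − p_x·x*)/p_y.
Plugging in: x* = (4·12/10)² = 23.04.

x* = 23.04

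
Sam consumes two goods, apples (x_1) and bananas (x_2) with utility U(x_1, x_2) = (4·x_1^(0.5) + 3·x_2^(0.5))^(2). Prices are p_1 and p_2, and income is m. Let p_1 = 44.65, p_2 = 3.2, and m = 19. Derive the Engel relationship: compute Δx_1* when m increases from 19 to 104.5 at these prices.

Δx_1* = 0.2164

From the CES first-order condition, (4/3)·(x_2/x_1)^(0.5) = p_1/p_2.
Hence x_2/x_1 = ((3/4)·p_1/p_2)^(1/(0.5)), i.e. raised to the 2 power.
With the ratio pinned down, the budget gives x_1* = m/(p_1 + p_2·(x_2/x_1)) and x_2* = (x_2/x_1)·x_1*.
Numerically x_2/x_1 = 109.512955, so x_1* = 19/(44.65 + 3.2·109.512955) = 0.0481.
At m' = 104.5: x_1* = 0.2645. Change: 0.2645 − 0.0481 = 0.2164.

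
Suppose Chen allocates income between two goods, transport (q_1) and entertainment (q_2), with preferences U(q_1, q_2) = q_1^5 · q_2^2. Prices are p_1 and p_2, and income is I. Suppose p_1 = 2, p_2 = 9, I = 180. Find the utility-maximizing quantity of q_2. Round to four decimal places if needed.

The MRS is (5/2)·q_2/q_1. Set MRS = p_1/p_2.
Rearranging, p_2·q_2 = (2/5)·p_1·q_1. Substituting into the budget gives p_1·q_1·(1 + (2/5)) = I.
Demand: q_1*(p_1,p_2,I) = 5/7·I/p_1 and q_2* = 2/7·I/p_2.
At p_1=2, p_2=9, I=180: q_2* = 2/7·180/9 = 5.7143.

q_2* = 5.7143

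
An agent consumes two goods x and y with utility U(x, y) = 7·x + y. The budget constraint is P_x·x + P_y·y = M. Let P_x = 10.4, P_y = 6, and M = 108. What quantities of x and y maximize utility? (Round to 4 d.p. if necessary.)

x* = 10.3846, y* = 0

Linear utility — the consumer picks whichever good has higher MU/price: 7/10.4 = 0.6731 vs 1/6 = 0.1667.
x gives more utility per dollar, so spend all income on x: x* = M/P_x, y* = 0.
Numerically: x* = 10.3846, y* = 0.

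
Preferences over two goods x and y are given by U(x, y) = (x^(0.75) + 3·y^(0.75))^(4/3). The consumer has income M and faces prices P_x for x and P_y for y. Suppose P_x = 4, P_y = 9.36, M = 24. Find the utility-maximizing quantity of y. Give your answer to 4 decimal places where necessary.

y* = 2.2139

Numerically y/x = 2.701603, so x* = 24/(4 + 9.36·2.701603) = 0.8195 and y* = 2.701603·0.8195 = 2.2139.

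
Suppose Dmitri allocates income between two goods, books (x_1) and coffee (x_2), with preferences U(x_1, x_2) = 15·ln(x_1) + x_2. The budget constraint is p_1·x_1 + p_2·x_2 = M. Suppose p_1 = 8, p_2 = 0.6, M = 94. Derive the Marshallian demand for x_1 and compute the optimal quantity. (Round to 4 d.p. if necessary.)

x_1* = 1.125

Set MRS = p_1/p_2: (15/x_1)/1 = p_1/p_2.
So x_1*(p_1,p_2) = 15·p_2/p_1, independent of income; and x_2* = (M − 15·p_2)/p_2.
At the given prices: x_1* = 15·0.6/8 = 1.125.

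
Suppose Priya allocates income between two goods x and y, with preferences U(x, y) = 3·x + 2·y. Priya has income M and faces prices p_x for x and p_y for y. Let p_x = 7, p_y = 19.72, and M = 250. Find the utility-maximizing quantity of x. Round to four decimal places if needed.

Linear utility — the consumer picks whichever good has higher MU/price: 3/7 = 0.4286 vs 2/19.72 = 0.1014.
x gives more utility per dollar, so spend all income on x: x* = M/p_x, y* = 0.
Numerically: x* = 35.7143, y* = 0.

x* = 35.7143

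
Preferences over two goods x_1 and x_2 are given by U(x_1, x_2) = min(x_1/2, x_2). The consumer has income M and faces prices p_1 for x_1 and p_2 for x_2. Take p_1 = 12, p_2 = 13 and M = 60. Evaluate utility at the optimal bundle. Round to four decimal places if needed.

Leontief preferences: the optimum is at the kink where x_1/2 = x_2/1, i.e. x_2 = (1/2)·x_1.
Budget: p_1·x_1 + p_2·(1/2)·x_1 = M, so (2·p_1 + p_2)·x_1 = 2·M.
Demand: x_1*(p_1,p_2,M) = 2·M/(2·p_1 + p_2), x_2* = M/(2·p_1 + p_2).
Here 2·12 + 13 = 37, giving x_1* = 3.2432 and x_2* = 1.6216.
Utility at the optimum: U(3.2432, 1.6216) = 1.6216.

V = 1.6216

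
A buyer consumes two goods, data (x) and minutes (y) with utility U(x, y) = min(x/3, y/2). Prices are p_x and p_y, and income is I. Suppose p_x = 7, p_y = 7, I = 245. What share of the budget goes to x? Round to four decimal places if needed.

share on x = 0.6

With perfect complements, no substitution: consume in ratio x:y = 3:2.
Budget: p_x·x + p_y·(2/3)·x = I, so (3·p_x + 2·p_y)·x = 3·I.
Demand: x*(p_x,p_y,I) = 3·I/(3·p_x + 2·p_y), y* = 2·I/(3·p_x + 2·p_y).
Here 3·7 + 2·7 = 35, giving x* = 21 and y* = 14.
Expenditure on x: 7·21 = 147; share = 0.6.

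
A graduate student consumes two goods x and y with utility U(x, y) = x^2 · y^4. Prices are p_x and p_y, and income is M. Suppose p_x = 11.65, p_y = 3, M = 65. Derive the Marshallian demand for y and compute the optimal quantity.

y* = 14.4444

The MRS is (1/2)·y/x. Set MRS = p_x/p_y.
So 2·p_y·y = 4·p_x·x; combined with the budget, a share 1/3 of income goes to x.
Demand: x*(p_x,p_y,M) = 1/3·M/p_x and y* = 2/3·M/p_y.
At p_x=11.65, p_y=3, M=65: y* = 2/3·65/3 = 14.4444.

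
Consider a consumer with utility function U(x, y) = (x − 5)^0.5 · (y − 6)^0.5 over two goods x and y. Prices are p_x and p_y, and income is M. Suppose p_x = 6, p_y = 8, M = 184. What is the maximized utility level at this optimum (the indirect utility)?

MRS = (y−6)/(x−5). Tangency with p_x/p_y gives y−6 = (p_x/p_y)·(x−5).
After buying the subsistence bundle (5, 6), a share 0.5 of the remaining income goes to x: x* = 5 + 0.5·(M − 5p_x − 6p_y)/p_x.
Discretionary income = 184 − 5·6 − 6·8 = 106; x* = 5 + 0.5·106/6 = 13.8333; y* = 6 + 0.5·106/8 = 12.625.
Utility at the optimum: U(13.8333, 12.625) = 7.6499.

V = 7.6499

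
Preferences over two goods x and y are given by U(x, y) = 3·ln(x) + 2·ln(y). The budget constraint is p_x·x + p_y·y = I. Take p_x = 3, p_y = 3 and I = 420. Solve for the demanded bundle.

x* = 84, y* = 56

Tangency: MRS = (3/2)·y/x = p_x/p_y.
So 3·p_y·y = 2·p_x·x; combined with the budget, a share 0.6 of income goes to x.
Demand: x*(p_x,p_y,I) = 0.6·I/p_x and y* = 0.4·I/p_y.
At p_x=3, p_y=3, I=420: x* = 0.6·420/3 = 84, y* = 56.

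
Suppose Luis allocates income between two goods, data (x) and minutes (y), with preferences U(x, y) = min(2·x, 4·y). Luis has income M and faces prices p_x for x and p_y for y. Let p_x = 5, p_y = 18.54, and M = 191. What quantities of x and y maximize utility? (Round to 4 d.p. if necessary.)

x* = 13.3847, y* = 6.6924

Leontief preferences: the optimum is at the kink where x/4 = y/2, i.e. y = (1/2)·x.
Budget: p_x·x + p_y·(1/2)·x = M, so (4·p_x + 2·p_y)·x = 4·M.
Demand: x*(p_x,p_y,M) = 4·M/(4·p_x + 2·p_y), y* = 2·M/(4·p_x + 2·p_y).
Here 4·5 + 2·18.54 = 57.08, giving x* = 13.3847 and y* = 6.6924.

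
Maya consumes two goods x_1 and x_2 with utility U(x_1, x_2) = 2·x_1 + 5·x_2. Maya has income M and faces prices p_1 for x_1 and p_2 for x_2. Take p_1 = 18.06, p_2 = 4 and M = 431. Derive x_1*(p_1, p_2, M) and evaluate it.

x_1* = 0

x_2 gives more utility per dollar, so spend all income on x_2: x_2* = M/p_2, x_1* = 0.
Numerically: x_1* = 0, x_2* = 107.75.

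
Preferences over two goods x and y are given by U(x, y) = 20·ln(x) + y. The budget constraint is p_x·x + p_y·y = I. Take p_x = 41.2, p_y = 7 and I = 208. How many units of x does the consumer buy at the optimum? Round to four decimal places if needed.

MU_x = 20/x, MU_y = 1. Tangency: 20/x = p_x/p_y.
So x*(p_x,p_y) = 20·p_y/p_x, independent of income; and y* = (I − 20·p_y)/p_y.
At the given prices: x* = 20·7/41.2 = 3.3981.

x* = 3.3981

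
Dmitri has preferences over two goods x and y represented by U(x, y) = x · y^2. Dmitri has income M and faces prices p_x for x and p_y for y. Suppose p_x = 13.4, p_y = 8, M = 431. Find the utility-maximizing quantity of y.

y* = 35.9167

Demand: x*(p_x,p_y,M) = 1/3·M/p_x and y* = 2/3·M/p_y.
At p_x=13.4, p_y=8, M=431: y* = 2/3·431/8 = 35.9167.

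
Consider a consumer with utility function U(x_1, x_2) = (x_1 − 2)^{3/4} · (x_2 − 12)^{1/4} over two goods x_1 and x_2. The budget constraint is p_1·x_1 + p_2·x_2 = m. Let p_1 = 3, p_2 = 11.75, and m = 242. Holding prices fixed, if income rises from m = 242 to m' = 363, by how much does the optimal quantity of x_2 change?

Δx_2* = 2.5745

Let x_1' = x_1−2, x_2' = x_2−12. MRS = 3·x_2'/x_1' = p_1/p_2.
Substituting into the budget: x_1* = 2 + 0.75·(m − 2·p_1 − 12·p_2)/p_1, and x_2* = 12 + 0.25·(…)/p_2.
Discretionary income = 242 − 2·3 − 12·11.75 = 95; x_2* = 12 + 0.25·95/11.75 = 14.0213.
At m' = 363: x_2* = 16.5957. Change: 16.5957 − 14.0213 = 2.5745.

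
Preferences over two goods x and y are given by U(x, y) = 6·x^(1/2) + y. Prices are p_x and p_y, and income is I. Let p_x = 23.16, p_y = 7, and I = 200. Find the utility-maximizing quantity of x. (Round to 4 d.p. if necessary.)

x* = 0.8222

Plugging in: x* = (3·7/23.16)² = 0.8222.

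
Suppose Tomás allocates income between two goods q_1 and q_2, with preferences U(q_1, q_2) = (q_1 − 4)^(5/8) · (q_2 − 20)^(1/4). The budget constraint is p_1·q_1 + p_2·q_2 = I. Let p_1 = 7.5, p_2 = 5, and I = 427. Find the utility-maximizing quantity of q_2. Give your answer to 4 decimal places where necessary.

Let q_1' = q_1−4, q_2' = q_2−20. MRS = (5/2)·q_2'/q_1' = p_1/p_2.
Substituting into the budget: q_1* = 4 + 5/7·(I − 4·p_1 − 20·p_2)/p_1, and q_2* = 20 + 2/7·(…)/p_2.
Discretionary income = 427 − 4·7.5 − 20·5 = 297; q_2* = 20 + 2/7·297/5 = 36.9714.

q_2* = 36.9714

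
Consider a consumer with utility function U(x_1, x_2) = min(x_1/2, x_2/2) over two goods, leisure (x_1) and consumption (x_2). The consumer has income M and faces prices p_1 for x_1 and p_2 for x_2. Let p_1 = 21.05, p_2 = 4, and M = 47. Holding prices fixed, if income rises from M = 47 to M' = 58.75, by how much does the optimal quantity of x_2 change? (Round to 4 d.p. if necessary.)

Demand: x_1*(p_1,p_2,M) = 2·M/(2·p_1 + 2·p_2), x_2* = 2·M/(2·p_1 + 2·p_2).
Here 2·21.05 + 2·4 = 50.1, giving x_2* = 1.8762.
At M' = 58.75: x_2* = 2.3453. Change: 2.3453 − 1.8762 = 0.4691.

Δx_2* = 0.4691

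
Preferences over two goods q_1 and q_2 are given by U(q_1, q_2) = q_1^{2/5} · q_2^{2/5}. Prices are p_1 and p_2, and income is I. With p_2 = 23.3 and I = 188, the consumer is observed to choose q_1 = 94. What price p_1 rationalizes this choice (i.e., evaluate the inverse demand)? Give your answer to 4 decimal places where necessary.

The MRS is q_2/q_1. Set MRS = p_1/p_2.
Rearranging, p_2·q_2 = p_1·q_1. Substituting into the budget gives p_1·q_1·(1 + 1) = I.
Demand: q_1*(p_1,p_2,I) = 0.5·I/p_1 and q_2* = 0.5·I/p_2.
Set q_1* = 94 in the demand function and solve for p_1: p_1 = 1.

p_1 = 1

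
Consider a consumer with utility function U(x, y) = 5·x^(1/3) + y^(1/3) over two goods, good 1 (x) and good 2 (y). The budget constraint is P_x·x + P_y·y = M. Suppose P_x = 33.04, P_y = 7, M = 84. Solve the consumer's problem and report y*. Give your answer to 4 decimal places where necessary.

From the CES first-order condition, 5·(y/x)^(2/3) = P_x/P_y.
Solve for the ratio: y/x = [(1/5)·P_x/P_y]^(1.5).
With the ratio pinned down, the budget gives x* = M/(P_x + P_y·(y/x)) and y* = (y/x)·x*.
Numerically y/x = 0.917187, so x* = 84/(33.04 + 7·0.917187) = 2.1287 and y* = 0.917187·2.1287 = 1.9524.

y* = 1.9524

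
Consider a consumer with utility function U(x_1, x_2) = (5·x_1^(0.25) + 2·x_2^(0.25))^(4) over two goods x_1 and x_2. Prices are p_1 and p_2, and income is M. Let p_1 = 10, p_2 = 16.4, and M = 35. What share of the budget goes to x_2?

share on x_2 = 0.1999

From the CES first-order condition, (5/2)·(x_2/x_1)^(0.75) = p_1/p_2.
Solve for the ratio: x_2/x_1 = [(2/5)·p_1/p_2]^(4/3).
With the ratio pinned down, the budget gives x_1* = M/(p_1 + p_2·(x_2/x_1)) and x_2* = (x_2/x_1)·x_1*.
Numerically x_2/x_1 = 0.152389, so x_1* = 35/(10 + 16.4·0.152389) = 2.8002 and x_2* = 0.152389·2.8002 = 0.4267.
Expenditure on x_2: 16.4·0.4267 = 6.9982; share = 0.1999.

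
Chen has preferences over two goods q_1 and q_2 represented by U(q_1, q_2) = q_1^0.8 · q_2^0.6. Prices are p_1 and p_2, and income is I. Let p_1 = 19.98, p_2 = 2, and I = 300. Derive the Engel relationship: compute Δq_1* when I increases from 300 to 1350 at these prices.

Demand: q_1*(p_1,p_2,I) = 4/7·I/p_1 and q_2* = 3/7·I/p_2.
At p_1=19.98, p_2=2, I=300: q_1* = 4/7·300/19.98 = 8.58.
At I' = 1350: q_1* = 38.61. Change: 38.61 − 8.58 = 30.03.

Δq_1* = 30.03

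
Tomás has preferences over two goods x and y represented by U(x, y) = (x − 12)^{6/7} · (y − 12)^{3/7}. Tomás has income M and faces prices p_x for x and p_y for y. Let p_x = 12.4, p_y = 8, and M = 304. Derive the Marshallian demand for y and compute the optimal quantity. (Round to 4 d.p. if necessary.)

y* = 14.4667

Let x' = x−12, y' = y−12. MRS = 2·y'/x' = p_x/p_y.
After buying the subsistence bundle (12, 12), a share 2/3 of the remaining income goes to x: x* = 12 + 2/3·(M − 12p_x − 12p_y)/p_x.
Discretionary income = 304 − 12·12.4 − 12·8 = 59.2; y* = 12 + 1/3·59.2/8 = 14.4667.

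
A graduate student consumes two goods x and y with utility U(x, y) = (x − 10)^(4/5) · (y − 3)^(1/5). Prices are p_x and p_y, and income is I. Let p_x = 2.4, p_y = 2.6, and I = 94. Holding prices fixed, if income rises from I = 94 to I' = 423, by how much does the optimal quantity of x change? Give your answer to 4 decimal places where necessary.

Δx* = 109.6667

Let x' = x−10, y' = y−3. MRS = 4·y'/x' = p_x/p_y.
Substituting into the budget: x* = 10 + 0.8·(I − 10·p_x − 3·p_y)/p_x, and y* = 3 + 0.2·(…)/p_y.
Discretionary income = 94 − 10·2.4 − 3·2.6 = 62.2; x* = 10 + 0.8·62.2/2.4 = 30.7333.
At I' = 423: x* = 140.4. Change: 140.4 − 30.7333 = 109.6667.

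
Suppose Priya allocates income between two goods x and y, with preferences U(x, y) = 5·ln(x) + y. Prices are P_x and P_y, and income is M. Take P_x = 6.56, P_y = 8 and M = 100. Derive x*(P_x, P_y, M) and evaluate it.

x* = 6.0976

MU_x = 5/x, MU_y = 1. Tangency: 5/x = P_x/P_y.
So x*(P_x,P_y) = 5·P_y/P_x, independent of income; and y* = (M − 5·P_y)/P_y.
At the given prices: x* = 5·8/6.56 = 6.0976.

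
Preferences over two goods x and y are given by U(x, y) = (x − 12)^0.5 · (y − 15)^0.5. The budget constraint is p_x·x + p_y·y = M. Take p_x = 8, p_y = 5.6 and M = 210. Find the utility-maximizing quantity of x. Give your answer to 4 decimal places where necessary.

x* = 13.875

After buying the subsistence bundle (12, 15), a share 0.5 of the remaining income goes to x: x* = 12 + 0.5·(M − 12p_x − 15p_y)/p_x.
Discretionary income = 210 − 12·8 − 15·5.6 = 30; x* = 12 + 0.5·30/8 = 13.875.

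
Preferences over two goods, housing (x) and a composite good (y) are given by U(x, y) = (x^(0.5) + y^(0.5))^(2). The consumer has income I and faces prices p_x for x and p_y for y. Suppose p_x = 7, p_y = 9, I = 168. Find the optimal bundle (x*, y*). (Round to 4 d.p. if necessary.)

From the CES first-order condition, (y/x)^(0.5) = p_x/p_y.
Hence y/x = (p_x/p_y)^(1/(0.5)), i.e. raised to the 2 power.
With the ratio pinned down, the budget gives x* = I/(p_x + p_y·(y/x)) and y* = (y/x)·x*.
Numerically y/x = 0.604938, so x* = 168/(7 + 9·0.604938) = 13.5 and y* = 0.604938·13.5 = 8.1667.

x* = 13.5, y* = 8.1667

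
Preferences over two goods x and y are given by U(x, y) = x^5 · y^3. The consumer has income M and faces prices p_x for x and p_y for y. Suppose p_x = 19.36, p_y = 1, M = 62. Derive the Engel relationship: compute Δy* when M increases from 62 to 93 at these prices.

Tangency: MRS = (5/3)·y/x = p_x/p_y.
Rearranging, p_y·y = (3/5)·p_x·x. Substituting into the budget gives p_x·x·(1 + (3/5)) = M.
Demand: x*(p_x,p_y,M) = 0.625·M/p_x and y* = 0.375·M/p_y.
At p_x=19.36, p_y=1, M=62: y* = 0.375·62/1 = 23.25.
At M' = 93: y* = 34.875. Change: 34.875 − 23.25 = 11.625.

Δy* = 11.625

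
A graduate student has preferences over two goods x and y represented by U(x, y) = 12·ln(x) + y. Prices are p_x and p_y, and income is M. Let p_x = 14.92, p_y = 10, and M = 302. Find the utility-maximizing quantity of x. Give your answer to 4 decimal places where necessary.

MU_x = 12/x, MU_y = 1. Tangency: 12/x = p_x/p_y.
So x*(p_x,p_y) = 12·p_y/p_x, independent of income; and y* = (M − 12·p_y)/p_y.
At the given prices: x* = 12·10/14.92 = 8.0429.

x* = 8.0429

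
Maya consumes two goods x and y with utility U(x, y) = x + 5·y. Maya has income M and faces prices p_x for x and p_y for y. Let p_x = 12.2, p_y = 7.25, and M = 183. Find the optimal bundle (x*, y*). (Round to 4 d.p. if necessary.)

x* = 0, y* = 25.2414

Numerically: x* = 0, y* = 25.2414.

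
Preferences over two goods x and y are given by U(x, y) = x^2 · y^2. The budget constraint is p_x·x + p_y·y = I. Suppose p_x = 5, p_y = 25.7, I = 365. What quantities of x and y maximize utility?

x* = 36.5, y* = 7.1012

The MRS is y/x. Set MRS = p_x/p_y.
So 2·p_y·y = 2·p_x·x; combined with the budget, a share 0.5 of income goes to x.
Demand: x*(p_x,p_y,I) = 0.5·I/p_x and y* = 0.5·I/p_y.
At p_x=5, p_y=25.7, I=365: x* = 0.5·365/5 = 36.5, y* = 7.1012.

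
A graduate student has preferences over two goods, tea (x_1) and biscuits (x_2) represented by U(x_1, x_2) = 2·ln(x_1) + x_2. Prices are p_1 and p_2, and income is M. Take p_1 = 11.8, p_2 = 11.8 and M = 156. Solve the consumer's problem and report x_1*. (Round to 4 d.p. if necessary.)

So x_1*(p_1,p_2) = 2·p_2/p_1, independent of income; and x_2* = (M − 2·p_2)/p_2.
At the given prices: x_1* = 2·11.8/11.8 = 2.

x_1* = 2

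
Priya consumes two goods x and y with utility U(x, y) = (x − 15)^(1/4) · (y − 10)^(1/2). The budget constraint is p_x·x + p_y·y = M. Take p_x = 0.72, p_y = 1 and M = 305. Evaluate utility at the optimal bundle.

Discretionary income = 305 − 15·0.72 − 10·1 = 284.2; x* = 15 + 1/3·284.2/0.72 = 146.5741; y* = 10 + 2/3·284.2/1 = 199.4667.
Utility at the optimum: U(146.5741, 199.4667) = 46.6186.

V = 46.6186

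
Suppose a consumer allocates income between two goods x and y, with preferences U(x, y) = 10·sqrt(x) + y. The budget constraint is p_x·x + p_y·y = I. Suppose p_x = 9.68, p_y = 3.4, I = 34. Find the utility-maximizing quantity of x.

x* = 3.0842

MU_x = 5/√x, MU_y = 1. Tangency: 5/√x = p_x/p_y.
Solve: √x = 5·p_y/p_x, so x*(p_x,p_y) = (5·p_y/p_x)², and y* = (I − p_x·x*)/p_y.
Plugging in: x* = (5·3.4/9.68)² = 3.0842.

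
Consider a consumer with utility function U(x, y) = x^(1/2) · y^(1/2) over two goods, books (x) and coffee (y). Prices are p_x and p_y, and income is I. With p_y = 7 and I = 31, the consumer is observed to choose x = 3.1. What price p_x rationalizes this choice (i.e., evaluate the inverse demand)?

p_x = 5

Tangency: MRS = y/x = p_x/p_y.
Rearranging, p_y·y = p_x·x. Substituting into the budget gives p_x·x·(1 + 1) = I.
Demand: x*(p_x,p_y,I) = 0.5·I/p_x and y* = 0.5·I/p_y.
Set x* = 3.1 in the demand function and solve for p_x: p_x = 5.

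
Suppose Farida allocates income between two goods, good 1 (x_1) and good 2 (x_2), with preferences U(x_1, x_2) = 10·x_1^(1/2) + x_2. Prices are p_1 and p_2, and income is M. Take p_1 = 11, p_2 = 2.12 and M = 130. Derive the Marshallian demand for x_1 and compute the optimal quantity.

x_1* = 0.9286

MU_x_1 = 5/√x_1, MU_x_2 = 1. Tangency: 5/√x_1 = p_1/p_2.
Solve: √x_1 = 5·p_2/p_1, so x_1*(p_1,p_2) = (5·p_2/p_1)², and x_2* = (M − p_1·x_1*)/p_2.
Plugging in: x_1* = (5·2.12/11)² = 0.9286.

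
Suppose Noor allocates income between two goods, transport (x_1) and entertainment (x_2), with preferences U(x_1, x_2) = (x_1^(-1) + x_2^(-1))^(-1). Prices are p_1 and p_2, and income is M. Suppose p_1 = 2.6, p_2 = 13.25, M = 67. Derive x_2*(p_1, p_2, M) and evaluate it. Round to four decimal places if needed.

MU_x_1 ∝ x_1^(-2), MU_x_2 ∝ x_2^(-2), so MRS = (x_2/x_1)^(2) = p_1/p_2.
Solve for the ratio: x_2/x_1 = [p_1/p_2]^(0.5).
Substitute x_2 = (x_2/x_1)·x_1 into the budget: x_1* = M/(p_1 + p_2·(x_2/x_1)).
Numerically x_2/x_1 = 0.442975, so x_1* = 67/(2.6 + 13.25·0.442975) = 7.9108 and x_2* = 0.442975·7.9108 = 3.5043.

x_2* = 3.5043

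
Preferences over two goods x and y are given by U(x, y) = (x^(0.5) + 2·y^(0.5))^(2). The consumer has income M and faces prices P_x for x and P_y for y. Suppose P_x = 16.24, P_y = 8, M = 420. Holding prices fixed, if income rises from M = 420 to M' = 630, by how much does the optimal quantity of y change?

Δy* = 23.3717

Substitute y = (y/x)·x into the budget: x* = M/(P_x + P_y·(y/x)).
Numerically y/x = 16.4836, so x* = 420/(16.24 + 8·16.4836) = 2.8358 and y* = 16.4836·2.8358 = 46.7434.
At M' = 630: y* = 70.1151. Change: 70.1151 − 46.7434 = 23.3717.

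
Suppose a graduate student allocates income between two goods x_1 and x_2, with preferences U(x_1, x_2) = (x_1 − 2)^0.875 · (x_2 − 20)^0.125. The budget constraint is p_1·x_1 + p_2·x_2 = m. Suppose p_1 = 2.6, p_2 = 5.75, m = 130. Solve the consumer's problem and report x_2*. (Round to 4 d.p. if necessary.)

x_2* = 20.213

After buying the subsistence bundle (2, 20), a share 0.875 of the remaining income goes to x_1: x_1* = 2 + 0.875·(m − 2p_1 − 20p_2)/p_1.
Discretionary income = 130 − 2·2.6 − 20·5.75 = 9.8; x_2* = 20 + 0.125·9.8/5.75 = 20.213.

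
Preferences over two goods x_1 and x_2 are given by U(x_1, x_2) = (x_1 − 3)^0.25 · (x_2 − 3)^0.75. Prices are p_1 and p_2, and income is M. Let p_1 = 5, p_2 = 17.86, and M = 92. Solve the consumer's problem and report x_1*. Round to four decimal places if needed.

x_1* = 4.171

Discretionary income = 92 − 3·5 − 3·17.86 = 23.42; x_1* = 3 + 0.25·23.42/5 = 4.171.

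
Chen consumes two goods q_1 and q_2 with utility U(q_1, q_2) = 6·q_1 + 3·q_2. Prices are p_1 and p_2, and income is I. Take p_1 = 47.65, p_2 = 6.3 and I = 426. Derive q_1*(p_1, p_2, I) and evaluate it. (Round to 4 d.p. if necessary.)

q_1* = 0

Linear utility — the consumer picks whichever good has higher MU/price: 6/47.65 = 0.1259 vs 3/6.3 = 0.4762.
q_2 gives more utility per dollar, so spend all income on q_2: q_2* = I/p_2, q_1* = 0.
Numerically: q_1* = 0, q_2* = 67.619.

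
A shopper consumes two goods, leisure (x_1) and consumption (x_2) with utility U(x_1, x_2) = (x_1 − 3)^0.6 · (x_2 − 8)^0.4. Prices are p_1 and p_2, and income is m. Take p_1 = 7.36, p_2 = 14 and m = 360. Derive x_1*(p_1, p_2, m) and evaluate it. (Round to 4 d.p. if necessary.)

x_1* = 21.4174

This is Cobb-Douglas in (x_1−3, x_2−8): tangency gives 0.6·p_2·(x_2−8) = 0.4·p_1·(x_1−3).
Substituting into the budget: x_1* = 3 + 0.6·(m − 3·p_1 − 8·p_2)/p_1, and x_2* = 8 + 0.4·(…)/p_2.
Discretionary income = 360 − 3·7.36 − 8·14 = 225.92; x_1* = 3 + 0.6·225.92/7.36 = 21.4174.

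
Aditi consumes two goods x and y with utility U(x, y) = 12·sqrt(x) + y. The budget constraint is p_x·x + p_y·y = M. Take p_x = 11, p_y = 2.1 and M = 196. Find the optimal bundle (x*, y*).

x* = 1.3121, y* = 86.4606

Thus x* = (6·p_y/p_x)² — independent of M — with the rest of income spent on y.
Plugging in: x* = (6·2.1/11)² = 1.3121, y* = 86.4606.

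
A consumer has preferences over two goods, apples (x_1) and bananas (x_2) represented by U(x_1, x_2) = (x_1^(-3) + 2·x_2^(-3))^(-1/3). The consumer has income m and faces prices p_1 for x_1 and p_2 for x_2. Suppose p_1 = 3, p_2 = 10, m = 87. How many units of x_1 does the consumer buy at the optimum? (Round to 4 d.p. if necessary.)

x_1* = 7.3722

MU_x_1 ∝ x_1^(-4), MU_x_2 ∝ 2·x_2^(-4), so MRS = (1/2)·(x_2/x_1)^(4) = p_1/p_2.
Hence x_2/x_1 = (2·p_1/p_2)^(1/(4)), i.e. raised to the 0.25 power.
With the ratio pinned down, the budget gives x_1* = m/(p_1 + p_2·(x_2/x_1)) and x_2* = (x_2/x_1)·x_1*.
Numerically x_2/x_1 = 0.880112, so x_1* = 87/(3 + 10·0.880112) = 7.3722.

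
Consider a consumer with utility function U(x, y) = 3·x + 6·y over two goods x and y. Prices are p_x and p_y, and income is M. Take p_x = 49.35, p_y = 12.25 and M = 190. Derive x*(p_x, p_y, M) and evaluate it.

Perfect substitutes: compare marginal utility per dollar. 3/p_x vs 6/p_y → 0.0608 vs 0.4898.
y gives more utility per dollar, so spend all income on y: y* = M/p_y, x* = 0.
Numerically: x* = 0, y* = 15.5102.

x* = 0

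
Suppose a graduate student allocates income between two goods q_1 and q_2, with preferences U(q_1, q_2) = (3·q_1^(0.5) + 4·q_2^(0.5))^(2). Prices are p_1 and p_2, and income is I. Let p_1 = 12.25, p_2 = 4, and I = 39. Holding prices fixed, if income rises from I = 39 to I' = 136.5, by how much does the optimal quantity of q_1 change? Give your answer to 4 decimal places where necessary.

Δq_1* = 1.235

From the CES first-order condition, (3/4)·(q_2/q_1)^(0.5) = p_1/p_2.
Hence q_2/q_1 = ((4/3)·p_1/p_2)^(1/(0.5)), i.e. raised to the 2 power.
Substitute q_2 = (q_2/q_1)·q_1 into the budget: q_1* = I/(p_1 + p_2·(q_2/q_1)).
Numerically q_2/q_1 = 16.673611, so q_1* = 39/(12.25 + 4·16.673611) = 0.494.
At I' = 136.5: q_1* = 1.7291. Change: 1.7291 − 0.494 = 1.235.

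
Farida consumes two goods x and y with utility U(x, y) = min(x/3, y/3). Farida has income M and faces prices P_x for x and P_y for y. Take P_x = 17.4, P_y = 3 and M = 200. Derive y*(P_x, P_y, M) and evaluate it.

With perfect complements, no substitution: consume in ratio x:y = 3:3.
Budget: P_x·x + P_y·x = M, so (3·P_x + 3·P_y)·x = 3·M.
Demand: x*(P_x,P_y,M) = 3·M/(3·P_x + 3·P_y), y* = 3·M/(3·P_x + 3·P_y).
Here 3·17.4 + 3·3 = 61.2, giving y* = 9.8039.

y* = 9.8039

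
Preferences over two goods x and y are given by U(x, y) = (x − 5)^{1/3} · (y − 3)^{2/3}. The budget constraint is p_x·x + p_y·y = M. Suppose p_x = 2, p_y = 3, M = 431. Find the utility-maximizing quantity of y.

y* = 94.5556

This is Cobb-Douglas in (x−5, y−3): tangency gives 1/3·p_y·(y−3) = 2/3·p_x·(x−5).
After buying the subsistence bundle (5, 3), a share 1/3 of the remaining income goes to x: x* = 5 + 1/3·(M − 5p_x − 3p_y)/p_x.
Discretionary income = 431 − 5·2 − 3·3 = 412; y* = 3 + 2/3·412/3 = 94.5556.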